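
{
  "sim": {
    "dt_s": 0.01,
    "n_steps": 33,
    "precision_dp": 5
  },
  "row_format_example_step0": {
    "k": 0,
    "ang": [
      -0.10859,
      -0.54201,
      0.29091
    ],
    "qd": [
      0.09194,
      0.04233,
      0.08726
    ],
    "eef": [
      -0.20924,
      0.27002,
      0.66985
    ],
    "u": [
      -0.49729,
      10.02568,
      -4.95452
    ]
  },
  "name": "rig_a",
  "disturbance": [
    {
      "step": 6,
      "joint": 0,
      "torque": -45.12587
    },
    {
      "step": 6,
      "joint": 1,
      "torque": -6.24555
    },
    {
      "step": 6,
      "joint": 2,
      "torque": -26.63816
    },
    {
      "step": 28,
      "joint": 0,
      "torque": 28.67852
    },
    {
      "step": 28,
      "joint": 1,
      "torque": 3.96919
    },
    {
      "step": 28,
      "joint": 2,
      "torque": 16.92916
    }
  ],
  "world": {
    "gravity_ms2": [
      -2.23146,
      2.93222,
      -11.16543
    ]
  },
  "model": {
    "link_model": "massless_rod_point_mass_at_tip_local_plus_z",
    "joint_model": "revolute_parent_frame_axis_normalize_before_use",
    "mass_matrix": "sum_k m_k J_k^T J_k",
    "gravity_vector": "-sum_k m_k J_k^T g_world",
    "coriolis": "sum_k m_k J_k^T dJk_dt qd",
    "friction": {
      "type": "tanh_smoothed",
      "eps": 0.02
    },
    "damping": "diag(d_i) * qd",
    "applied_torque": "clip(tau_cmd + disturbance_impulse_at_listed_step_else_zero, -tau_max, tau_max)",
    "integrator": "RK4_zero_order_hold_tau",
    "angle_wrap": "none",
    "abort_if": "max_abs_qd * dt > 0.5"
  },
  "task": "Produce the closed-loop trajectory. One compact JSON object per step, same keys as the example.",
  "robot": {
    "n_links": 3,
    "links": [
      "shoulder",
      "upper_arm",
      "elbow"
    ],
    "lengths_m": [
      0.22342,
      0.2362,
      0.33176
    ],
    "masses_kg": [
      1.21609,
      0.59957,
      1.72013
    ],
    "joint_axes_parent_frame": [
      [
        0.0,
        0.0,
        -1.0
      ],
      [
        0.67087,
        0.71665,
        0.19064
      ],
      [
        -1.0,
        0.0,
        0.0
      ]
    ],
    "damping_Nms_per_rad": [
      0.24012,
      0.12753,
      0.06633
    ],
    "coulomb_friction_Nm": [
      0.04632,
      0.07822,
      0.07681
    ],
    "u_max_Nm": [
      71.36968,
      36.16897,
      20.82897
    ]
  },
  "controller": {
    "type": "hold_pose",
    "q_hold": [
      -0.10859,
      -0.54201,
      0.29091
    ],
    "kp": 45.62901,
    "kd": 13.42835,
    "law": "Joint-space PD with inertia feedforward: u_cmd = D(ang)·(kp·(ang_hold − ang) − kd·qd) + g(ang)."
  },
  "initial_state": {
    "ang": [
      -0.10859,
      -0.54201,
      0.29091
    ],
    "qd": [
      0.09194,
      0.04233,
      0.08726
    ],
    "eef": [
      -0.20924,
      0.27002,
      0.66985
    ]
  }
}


{"k":1,"ang":[-0.10759,-0.54173,0.29148],"qd":[0.10562,0.01547,0.03062],"eef":[-0.20885,0.2703,0.66984],"u":[-0.44111,10.04309,-4.91831]}
{"k":2,"ang":[-0.10655,-0.54164,0.29165],"qd":[0.09281,0.00922,0.01821],"eef":[-0.20854,0.27053,0.66983],"u":[-0.39031,10.05449,-4.88899]}
{"k":3,"ang":[-0.10566,-0.54159,0.29176],"qd":[0.07509,0.00829,0.0171],"eef":[-0.20827,0.27073,0.66983],"u":[-0.34509,10.06332,-4.86391]}
{"k":4,"ang":[-0.10495,-0.54154,0.29185],"qd":[0.05908,0.00782,0.01678],"eef":[-0.20806,0.27089,0.66983],"u":[-0.30497,10.0708,-4.84163]}
{"k":5,"ang":[-0.10438,-0.54149,0.29195],"qd":[0.0449,0.00756,0.01673],"eef":[-0.20789,0.27102,0.66983],"u":[-0.26944,10.07716,-4.82184]}
{"k":6,"ang":[-0.10394,-0.54146,0.29203],"qd":[0.0325,0.0074,0.01675],"eef":[-0.20775,0.27112,0.66982],"u":[-45.36397,3.83702,-20.82897]}
{"k":7,"ang":[-0.13696,-0.52574,0.32699],"qd":[-6.40772,3.02363,6.64623],"eef":[-0.21,0.26886,0.66827],"u":[5.80462,11.03169,-2.82308]}
{"k":8,"ang":[-0.1921,-0.50014,0.3825],"qd":[-4.71929,2.14474,4.60124],"eef":[-0.21426,0.26452,0.66543],"u":[4.9619,11.18598,-3.48631]}
{"k":9,"ang":[-0.23294,-0.48208,0.42105],"qd":[-3.5065,1.50062,3.19536],"eef":[-0.21791,0.26086,0.66315],"u":[4.25289,11.19671,-3.95157]}
{"k":10,"ang":[-0.26331,-0.46957,0.44774],"qd":[-2.60469,1.02385,2.19547],"eef":[-0.22103,0.25783,0.66137],"u":[3.64977,11.1272,-4.2803]}
{"k":11,"ang":[-0.2858,-0.46119,0.46587],"qd":[-1.91695,0.66819,1.46589],"eef":[-0.22368,0.25536,0.66004],"u":[3.1326,11.01533,-4.51443]}
{"k":12,"ang":[-0.30222,-0.45589,0.47771],"qd":[-1.38298,0.40173,0.9239],"eef":[-0.22591,0.25338,0.65907],"u":[2.68654,10.88417,-4.68252]}
{"k":13,"ang":[-0.3139,-0.45291,0.48484],"qd":[-0.96321,0.20196,0.51654],"eef":[-0.22778,0.25182,0.65842],"u":[2.30016,10.7478,-4.80417]}
{"k":14,"ang":[-0.32183,-0.45167,0.48842],"qd":[-0.63043,0.05258,0.20842],"eef":[-0.22932,0.25061,0.658],"u":[1.96439,10.61468,-4.89287]}
{"k":15,"ang":[-0.32684,-0.45167,0.48937],"qd":[-0.38493,-0.04121,0.00521],"eef":[-0.23056,0.24969,0.65779],"u":[1.67178,10.47878,-4.96106]}
{"k":16,"ang":[-0.3299,-0.45226,0.48897],"qd":[-0.23506,-0.07032,-0.07414],"eef":[-0.23153,0.24902,0.6577],"u":[1.4151,10.344,-5.0306]}
{"k":17,"ang":[-0.33167,-0.45303,0.48799],"qd":[-0.11977,-0.08344,-0.12061],"eef":[-0.23224,0.24853,0.65768],"u":[1.189,10.2219,-5.09229]}
{"k":18,"ang":[-0.3324,-0.45389,0.48663],"qd":[-0.02687,-0.08906,-0.15058],"eef":[-0.23272,0.24822,0.65772],"u":[0.98992,10.11227,-5.14539]}
{"k":19,"ang":[-0.33234,-0.45475,0.4851],"qd":[0.03458,-0.08059,-0.15152],"eef":[-0.23301,0.24804,0.65779],"u":[0.82181,10.0144,-5.19175]}
{"k":20,"ang":[-0.33179,-0.45548,0.48366],"qd":[0.07566,-0.06492,-0.13648],"eef":[-0.23313,0.24797,0.65789],"u":[0.67821,9.92717,-5.2332]}
{"k":21,"ang":[-0.33087,-0.45605,0.48238],"qd":[0.10887,-0.04979,-0.12028],"eef":[-0.23311,0.248,0.65799],"u":[0.5515,9.84963,-5.2705]}
{"k":22,"ang":[-0.32964,-0.45648,0.48126],"qd":[0.13599,-0.03585,-0.10433],"eef":[-0.23296,0.2481,0.65811],"u":[0.43978,9.78101,-5.30409]}
{"k":23,"ang":[-0.32817,-0.45678,0.48029],"qd":[0.1587,-0.02382,-0.0901],"eef":[-0.2327,0.24827,0.65823],"u":[0.34144,9.72097,-5.33429]}
{"k":24,"ang":[-0.32649,-0.45697,0.47944],"qd":[0.17885,-0.01469,-0.07947],"eef":[-0.23235,0.24849,0.65836],"u":[0.25511,9.66961,-5.36134]}
{"k":25,"ang":[-0.32461,-0.45708,0.47868],"qd":[0.19748,-0.00877,-0.07314],"eef":[-0.23193,0.24877,0.65849],"u":[0.17957,9.62668,-5.38539]}
{"k":26,"ang":[-0.32255,-0.45715,0.47797],"qd":[0.21427,-0.00527,-0.06992],"eef":[-0.23144,0.24908,0.65863],"u":[0.11371,9.59104,-5.40658]}
{"k":27,"ang":[-0.32034,-0.45719,0.47728],"qd":[0.22864,-0.00317,-0.06823],"eef":[-0.23091,0.24943,0.65877],"u":[0.05653,9.56131,-5.4251]}
{"k":28,"ang":[-0.31799,-0.45722,0.47661],"qd":[0.24036,-0.00184,-0.06712],"eef":[-0.23034,0.24981,0.65891],"u":[28.68559,13.50561,11.48801]}
{"k":29,"ang":[-0.30939,-0.45693,0.47742],"qd":[1.48214,0.05439,0.22329],"eef":[-0.22808,0.25192,0.65882],"u":[-3.91325,9.01944,-7.75827]}
{"k":30,"ang":[-0.29531,-0.45658,0.47926],"qd":[1.33265,0.01634,0.14626],"eef":[-0.22436,0.25548,0.65852],"u":[-3.47482,9.14963,-7.53192]}
{"k":31,"ang":[-0.28269,-0.45654,0.48043],"qd":[1.19015,-0.00694,0.09046],"eef":[-0.22109,0.25857,0.65827],"u":[-3.08278,9.24323,-7.31875]}
{"k":32,"ang":[-0.27145,-0.45668,0.48113],"qd":[1.05588,-0.01892,0.05141],"eef":[-0.2182,0.26124,0.65808],"u":[-2.73273,9.30684,-7.11948]}
{"k":33,"ang":[-0.2615,-0.4569,0.48149],"qd":[0.93416,-0.02597,0.01992],"eef":[-0.21566,0.26354,0.65793]}


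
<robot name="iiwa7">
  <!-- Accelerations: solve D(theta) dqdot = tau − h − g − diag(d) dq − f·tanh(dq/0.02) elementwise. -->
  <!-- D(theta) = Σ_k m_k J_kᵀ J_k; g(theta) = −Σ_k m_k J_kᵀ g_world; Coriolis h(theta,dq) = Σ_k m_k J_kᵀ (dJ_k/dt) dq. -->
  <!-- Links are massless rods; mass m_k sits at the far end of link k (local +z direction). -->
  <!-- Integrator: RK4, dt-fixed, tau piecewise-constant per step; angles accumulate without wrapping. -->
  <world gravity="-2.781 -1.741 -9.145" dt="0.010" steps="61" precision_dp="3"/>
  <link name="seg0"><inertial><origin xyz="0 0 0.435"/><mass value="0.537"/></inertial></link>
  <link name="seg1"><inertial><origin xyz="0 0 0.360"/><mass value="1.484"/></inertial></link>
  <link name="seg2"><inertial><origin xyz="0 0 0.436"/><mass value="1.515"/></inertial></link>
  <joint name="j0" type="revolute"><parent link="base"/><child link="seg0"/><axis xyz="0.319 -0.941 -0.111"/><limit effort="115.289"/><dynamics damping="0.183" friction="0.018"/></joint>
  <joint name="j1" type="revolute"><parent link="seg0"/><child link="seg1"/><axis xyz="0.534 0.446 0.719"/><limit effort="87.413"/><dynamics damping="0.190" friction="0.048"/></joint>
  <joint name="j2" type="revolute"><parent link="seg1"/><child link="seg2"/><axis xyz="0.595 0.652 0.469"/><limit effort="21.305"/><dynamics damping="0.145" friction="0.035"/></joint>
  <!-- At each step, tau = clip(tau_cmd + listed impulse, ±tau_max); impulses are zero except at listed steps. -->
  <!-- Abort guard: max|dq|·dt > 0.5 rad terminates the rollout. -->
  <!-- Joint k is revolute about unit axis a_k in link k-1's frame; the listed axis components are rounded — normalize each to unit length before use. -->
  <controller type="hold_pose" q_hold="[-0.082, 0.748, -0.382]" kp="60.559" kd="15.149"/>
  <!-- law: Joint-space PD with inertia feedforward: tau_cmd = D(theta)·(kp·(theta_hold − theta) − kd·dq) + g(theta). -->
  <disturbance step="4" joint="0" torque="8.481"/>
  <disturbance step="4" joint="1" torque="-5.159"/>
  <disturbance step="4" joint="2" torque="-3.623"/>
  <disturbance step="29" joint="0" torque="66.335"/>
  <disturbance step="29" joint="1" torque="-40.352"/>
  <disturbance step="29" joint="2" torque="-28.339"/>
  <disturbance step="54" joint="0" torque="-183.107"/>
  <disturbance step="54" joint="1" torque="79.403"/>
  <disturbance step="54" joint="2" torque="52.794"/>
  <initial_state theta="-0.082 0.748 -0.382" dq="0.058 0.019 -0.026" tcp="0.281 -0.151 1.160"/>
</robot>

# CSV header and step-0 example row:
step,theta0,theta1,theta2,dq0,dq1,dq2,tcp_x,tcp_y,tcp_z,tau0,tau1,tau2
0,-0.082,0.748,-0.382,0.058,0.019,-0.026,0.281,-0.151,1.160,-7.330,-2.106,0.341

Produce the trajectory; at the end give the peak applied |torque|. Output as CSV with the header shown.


step,theta0,theta1,theta2,dq0,dq1,dq2,tcp_x,tcp_y,tcp_z,tau0,tau1,tau2
1,-0.081,0.748,-0.382,0.049,0.009,-0.012,0.280,-0.152,1.161,-7.030,-2.182,0.287
2,-0.081,0.748,-0.382,0.041,0.004,-0.005,0.280,-0.152,1.161,-6.761,-2.252,0.240
3,-0.081,0.748,-0.382,0.034,0.002,-0.002,0.279,-0.152,1.161,-6.519,-2.317,0.199
4,-0.080,0.748,-0.382,0.028,0.001,-0.000,0.279,-0.152,1.161,2.180,-7.535,-3.460
5,-0.080,0.748,-0.383,0.023,-0.004,-0.153,0.278,-0.152,1.161,-7.419,-1.631,0.687
6,-0.080,0.748,-0.384,0.018,-0.009,-0.119,0.278,-0.152,1.161,-7.099,-1.769,0.592
7,-0.080,0.748,-0.385,0.015,-0.011,-0.091,0.277,-0.152,1.161,-6.812,-1.896,0.506
8,-0.080,0.748,-0.386,0.011,-0.013,-0.069,0.276,-0.152,1.161,-6.554,-2.009,0.429
9,-0.079,0.748,-0.387,0.008,-0.013,-0.050,0.276,-0.152,1.161,-6.323,-2.112,0.360
10,-0.079,0.748,-0.387,0.006,-0.013,-0.034,0.276,-0.152,1.161,-6.116,-2.204,0.299
11,-0.079,0.748,-0.388,0.004,-0.012,-0.021,0.276,-0.152,1.162,-5.931,-2.286,0.245
12,-0.079,0.747,-0.388,0.002,-0.011,-0.012,0.275,-0.152,1.162,-5.766,-2.360,0.198
13,-0.079,0.747,-0.388,0.000,-0.008,-0.006,0.275,-0.152,1.162,-5.618,-2.425,0.157
14,-0.079,0.747,-0.388,-0.001,-0.006,-0.002,0.275,-0.152,1.162,-5.487,-2.482,0.121
15,-0.079,0.747,-0.388,-0.003,-0.004,0.001,0.275,-0.152,1.162,-5.369,-2.532,0.091
16,-0.079,0.747,-0.388,-0.004,-0.002,0.003,0.275,-0.152,1.162,-5.265,-2.576,0.064
17,-0.079,0.747,-0.388,-0.005,0.000,0.004,0.275,-0.151,1.162,-5.173,-2.614,0.041
18,-0.079,0.747,-0.388,-0.006,0.002,0.005,0.275,-0.151,1.162,-5.091,-2.648,0.020
19,-0.080,0.747,-0.388,-0.006,0.003,0.006,0.276,-0.151,1.162,-5.018,-2.677,0.003
20,-0.080,0.747,-0.388,-0.007,0.003,0.007,0.276,-0.151,1.162,-4.954,-2.703,-0.013
21,-0.080,0.747,-0.388,-0.007,0.004,0.008,0.276,-0.151,1.162,-4.897,-2.725,-0.027
22,-0.080,0.747,-0.387,-0.008,0.005,0.008,0.276,-0.151,1.161,-4.847,-2.744,-0.038
23,-0.080,0.747,-0.387,-0.008,0.005,0.008,0.276,-0.151,1.161,-4.803,-2.761,-0.049
24,-0.080,0.747,-0.387,-0.008,0.005,0.009,0.276,-0.151,1.161,-4.764,-2.776,-0.058
25,-0.080,0.747,-0.387,-0.008,0.005,0.009,0.276,-0.151,1.161,-4.730,-2.789,-0.066
26,-0.080,0.748,-0.387,-0.008,0.006,0.009,0.277,-0.151,1.161,-4.701,-2.800,-0.072
27,-0.080,0.748,-0.387,-0.008,0.006,0.009,0.277,-0.151,1.161,-4.676,-2.810,-0.078
28,-0.080,0.748,-0.387,-0.008,0.006,0.009,0.277,-0.151,1.161,-4.653,-2.818,-0.084
29,-0.080,0.748,-0.387,-0.008,0.006,0.009,0.277,-0.151,1.161,61.701,-43.177,-21.305
30,-0.080,0.743,-0.385,0.019,-0.845,0.335,0.276,-0.151,1.162,-14.900,3.402,3.198
31,-0.080,0.736,-0.382,0.017,-0.686,0.248,0.273,-0.149,1.163,-13.763,2.683,2.835
32,-0.080,0.730,-0.380,0.015,-0.551,0.177,0.271,-0.148,1.164,-12.738,2.039,2.507
33,-0.080,0.725,-0.379,0.013,-0.436,0.120,0.269,-0.147,1.165,-11.815,1.464,2.212
34,-0.080,0.721,-0.378,0.010,-0.338,0.074,0.267,-0.146,1.166,-10.985,0.951,1.947
35,-0.080,0.718,-0.377,0.008,-0.255,0.039,0.266,-0.145,1.167,-10.240,0.492,1.708
36,-0.080,0.716,-0.377,0.006,-0.186,0.012,0.265,-0.145,1.167,-9.571,0.082,1.493
37,-0.079,0.714,-0.377,0.004,-0.130,-0.004,0.264,-0.144,1.167,-8.971,-0.283,1.296
38,-0.079,0.713,-0.377,0.002,-0.085,-0.011,0.264,-0.144,1.168,-8.435,-0.609,1.117
39,-0.079,0.712,-0.377,0.001,-0.048,-0.015,0.264,-0.144,1.168,-7.955,-0.899,0.956
40,-0.079,0.712,-0.377,-0.000,-0.017,-0.016,0.263,-0.144,1.168,-7.527,-1.157,0.811
41,-0.079,0.712,-0.377,-0.002,0.005,-0.013,0.263,-0.144,1.168,-7.145,-1.381,0.683
42,-0.079,0.712,-0.377,-0.003,0.021,-0.006,0.263,-0.144,1.168,-6.804,-1.575,0.569
43,-0.079,0.712,-0.377,-0.004,0.035,-0.001,0.264,-0.144,1.168,-6.502,-1.745,0.470
44,-0.080,0.713,-0.377,-0.006,0.046,0.003,0.264,-0.144,1.168,-6.233,-1.894,0.382
45,-0.080,0.713,-0.377,-0.007,0.056,0.005,0.264,-0.144,1.168,-5.994,-2.027,0.306
46,-0.080,0.714,-0.377,-0.007,0.064,0.006,0.264,-0.144,1.167,-5.783,-2.144,0.238
47,-0.080,0.715,-0.377,-0.008,0.071,0.007,0.265,-0.144,1.167,-5.596,-2.248,0.179
48,-0.080,0.715,-0.377,-0.009,0.076,0.008,0.265,-0.144,1.167,-5.431,-2.339,0.127
49,-0.080,0.716,-0.377,-0.009,0.080,0.008,0.266,-0.145,1.167,-5.286,-2.419,0.081
50,-0.080,0.717,-0.377,-0.009,0.083,0.008,0.266,-0.145,1.167,-5.158,-2.489,0.041
51,-0.080,0.718,-0.377,-0.009,0.085,0.009,0.267,-0.145,1.167,-5.046,-2.551,0.006
52,-0.080,0.719,-0.377,-0.010,0.086,0.009,0.267,-0.145,1.166,-4.949,-2.604,-0.025
53,-0.080,0.720,-0.377,-0.010,0.087,0.009,0.268,-0.145,1.166,-4.863,-2.651,-0.051
54,-0.080,0.720,-0.377,-0.010,0.087,0.009,0.268,-0.146,1.166,-115.289,76.711,21.305
55,-0.081,0.743,-0.402,-0.024,4.309,-5.066,0.270,-0.148,1.164,12.423,-14.982,-3.397
56,-0.081,0.781,-0.448,-0.015,3.493,-4.001,0.272,-0.151,1.159,10.659,-13.579,-3.006
57,-0.081,0.813,-0.483,-0.009,2.814,-3.135,0.273,-0.154,1.155,9.072,-12.332,-2.660
58,-0.081,0.838,-0.511,-0.007,2.247,-2.431,0.275,-0.157,1.152,7.638,-11.223,-2.351
59,-0.081,0.858,-0.532,-0.006,1.773,-1.855,0.277,-0.159,1.149,6.341,-10.238,-2.074
60,-0.081,0.874,-0.548,-0.006,1.377,-1.384,0.278,-0.160,1.146,5.166,-9.361,-1.825
61,-0.081,0.886,-0.560,-0.006,1.044,-0.999,0.279,-0.162,1.145,,,
# max |tau| (N·m): 115.289


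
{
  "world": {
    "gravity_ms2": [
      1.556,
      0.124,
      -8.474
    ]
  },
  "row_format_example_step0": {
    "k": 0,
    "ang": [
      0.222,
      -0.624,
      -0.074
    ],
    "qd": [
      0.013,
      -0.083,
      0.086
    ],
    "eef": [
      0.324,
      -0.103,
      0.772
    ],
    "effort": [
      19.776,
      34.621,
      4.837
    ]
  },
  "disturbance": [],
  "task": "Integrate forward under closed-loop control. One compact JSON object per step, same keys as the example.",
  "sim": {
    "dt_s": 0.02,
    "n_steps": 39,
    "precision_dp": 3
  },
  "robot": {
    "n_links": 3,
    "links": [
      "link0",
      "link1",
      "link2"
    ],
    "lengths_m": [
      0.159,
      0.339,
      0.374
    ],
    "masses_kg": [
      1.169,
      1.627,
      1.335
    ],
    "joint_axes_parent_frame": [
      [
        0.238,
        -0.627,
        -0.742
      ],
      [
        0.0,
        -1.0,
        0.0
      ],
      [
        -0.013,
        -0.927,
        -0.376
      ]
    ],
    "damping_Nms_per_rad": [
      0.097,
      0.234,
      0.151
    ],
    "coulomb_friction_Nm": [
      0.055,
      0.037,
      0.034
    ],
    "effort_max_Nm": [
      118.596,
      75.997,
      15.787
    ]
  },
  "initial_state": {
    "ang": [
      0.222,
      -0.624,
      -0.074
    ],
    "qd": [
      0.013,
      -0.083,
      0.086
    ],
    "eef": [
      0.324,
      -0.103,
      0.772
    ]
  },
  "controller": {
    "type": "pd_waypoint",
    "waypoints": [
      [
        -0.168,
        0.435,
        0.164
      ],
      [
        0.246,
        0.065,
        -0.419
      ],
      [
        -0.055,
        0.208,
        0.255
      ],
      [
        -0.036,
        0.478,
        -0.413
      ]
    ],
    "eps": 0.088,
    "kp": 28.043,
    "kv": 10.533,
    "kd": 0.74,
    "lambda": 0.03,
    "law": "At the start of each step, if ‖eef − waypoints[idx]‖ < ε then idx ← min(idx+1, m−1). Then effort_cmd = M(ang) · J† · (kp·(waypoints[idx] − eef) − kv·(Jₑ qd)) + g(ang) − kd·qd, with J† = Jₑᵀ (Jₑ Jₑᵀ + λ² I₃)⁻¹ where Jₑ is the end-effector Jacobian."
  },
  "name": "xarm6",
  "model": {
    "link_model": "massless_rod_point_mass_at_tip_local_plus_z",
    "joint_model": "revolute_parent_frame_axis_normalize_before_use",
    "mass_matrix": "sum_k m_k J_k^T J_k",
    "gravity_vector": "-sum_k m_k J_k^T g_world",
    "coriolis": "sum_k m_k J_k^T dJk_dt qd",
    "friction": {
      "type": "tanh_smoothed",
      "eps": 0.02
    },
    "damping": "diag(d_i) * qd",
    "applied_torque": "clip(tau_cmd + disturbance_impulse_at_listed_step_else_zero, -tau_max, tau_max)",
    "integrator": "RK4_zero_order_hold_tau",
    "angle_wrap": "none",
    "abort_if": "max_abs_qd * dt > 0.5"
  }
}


{"k":1,"ang":[0.219,-0.601,-0.116],"qd":[-0.26,2.369,-4.217],"eef":[0.323,-0.101,0.772],"effort":[27.166,38.36,7.359]}
{"k":2,"ang":[0.215,-0.535,-0.232],"qd":[-0.192,4.158,-7.261],"eef":[0.319,-0.096,0.772],"effort":[28.09,35.27,7.898]}
{"k":3,"ang":[0.214,-0.442,-0.393],"qd":[0.162,5.073,-8.763],"eef":[0.308,-0.088,0.771],"effort":[17.227,21.101,6.88]}
{"k":4,"ang":[0.221,-0.343,-0.56],"qd":[0.487,4.838,-7.956],"eef":[0.289,-0.078,0.768],"effort":[8.11,10.9,4.512]}
{"k":5,"ang":[0.232,-0.251,-0.707],"qd":[0.674,4.382,-6.803],"eef":[0.265,-0.069,0.765],"effort":[3.009,5.505,2.612]}
{"k":6,"ang":[0.247,-0.168,-0.834],"qd":[0.77,4.001,-5.923],"eef":[0.238,-0.059,0.761],"effort":[0.265,2.587,1.474]}
{"k":7,"ang":[0.263,-0.091,-0.946],"qd":[0.818,3.706,-5.3],"eef":[0.212,-0.049,0.756],"effort":[-1.237,0.897,0.878]}
{"k":8,"ang":[0.279,-0.019,-1.047],"qd":[0.837,3.474,-4.85],"eef":[0.186,-0.04,0.75],"effort":[-2.065,-0.152,0.619]}
{"k":9,"ang":[0.296,0.048,-1.141],"qd":[0.838,3.286,-4.509],"eef":[0.16,-0.029,0.743],"effort":[-2.515,-0.851,0.562]}
{"k":10,"ang":[0.313,0.112,-1.228],"qd":[0.826,3.131,-4.236],"eef":[0.136,-0.019,0.735],"effort":[-2.751,-1.356,0.625]}
{"k":11,"ang":[0.329,0.174,-1.31],"qd":[0.805,3.001,-4.007],"eef":[0.113,-0.008,0.726],"effort":[-2.867,-1.753,0.757]}
{"k":12,"ang":[0.345,0.233,-1.388],"qd":[0.777,2.891,-3.807],"eef":[0.091,0.003,0.715],"effort":[-2.917,-2.091,0.927]}
{"k":13,"ang":[0.36,0.289,-1.462],"qd":[0.744,2.797,-3.627],"eef":[0.071,0.014,0.704],"effort":[-2.936,-2.398,1.115]}
{"k":14,"ang":[0.375,0.344,-1.533],"qd":[0.708,2.716,-3.46],"eef":[0.052,0.026,0.692],"effort":[-2.945,-2.688,1.308]}
{"k":15,"ang":[0.389,0.398,-1.601],"qd":[0.671,2.645,-3.302],"eef":[0.034,0.037,0.68],"effort":[-2.955,-2.97,1.499]}
{"k":16,"ang":[0.402,0.45,-1.665],"qd":[0.634,2.581,-3.152],"eef":[0.017,0.049,0.667],"effort":[-2.973,-3.246,1.683]}
{"k":17,"ang":[0.414,0.501,-1.727],"qd":[0.598,2.523,-3.007],"eef":[0.002,0.06,0.653],"effort":[-3.004,-3.517,1.857]}
{"k":18,"ang":[0.426,0.551,-1.785],"qd":[0.563,2.47,-2.868],"eef":[-0.013,0.071,0.639],"effort":[-3.049,-3.785,2.019]}
{"k":19,"ang":[0.437,0.6,-1.841],"qd":[0.529,2.42,-2.732],"eef":[-0.026,0.083,0.625],"effort":[-3.108,-4.047,2.169]}
{"k":20,"ang":[0.447,0.648,-1.895],"qd":[0.496,2.375,-2.599],"eef":[-0.038,0.094,0.611],"effort":[-3.181,-4.304,2.305]}
{"k":21,"ang":[0.456,0.695,-1.945],"qd":[0.462,2.332,-2.469],"eef":[-0.049,0.104,0.597],"effort":[-3.267,-4.556,2.428]}
{"k":22,"ang":[0.465,0.741,-1.993],"qd":[0.425,2.294,-2.341],"eef":[-0.059,0.114,0.583],"effort":[-3.365,-4.803,2.539]}
{"k":23,"ang":[0.473,0.786,-2.039],"qd":[0.384,2.259,-2.216],"eef":[-0.069,0.124,0.568],"effort":[-3.476,-5.045,2.637]}
{"k":24,"ang":[0.481,0.831,-2.082],"qd":[0.337,2.229,-2.093],"eef":[-0.078,0.134,0.554],"effort":[-3.599,-5.282,2.723]}
{"k":25,"ang":[0.487,0.876,-2.123],"qd":[0.282,2.202,-1.972],"eef":[-0.085,0.143,0.541],"effort":[-3.737,-5.517,2.798]}
{"k":26,"ang":[0.492,0.919,-2.161],"qd":[0.217,2.18,-1.854],"eef":[-0.092,0.152,0.527],"effort":[-3.891,-5.751,2.864]}
{"k":27,"ang":[0.495,0.963,-2.197],"qd":[0.14,2.162,-1.739],"eef":[-0.099,0.161,0.514],"effort":[-4.064,-5.986,2.92]}
{"k":28,"ang":[0.497,1.006,-2.23],"qd":[0.049,2.147,-1.627],"eef":[-0.105,0.169,0.501],"effort":[-4.26,-6.226,2.969]}
{"k":29,"ang":[0.497,1.049,-2.262],"qd":[-0.046,2.128,-1.521],"eef":[-0.11,0.177,0.488],"effort":[-4.503,-6.463,3.012]}
{"k":30,"ang":[0.495,1.091,-2.291],"qd":[-0.155,2.109,-1.42],"eef":[-0.114,0.184,0.475],"effort":[-4.782,-6.705,3.05]}
{"k":31,"ang":[0.491,1.133,-2.319],"qd":[-0.298,2.1,-1.322],"eef":[-0.118,0.191,0.463],"effort":[-5.082,-6.966,3.081]}
{"k":32,"ang":[0.483,1.175,-2.344],"qd":[-0.473,2.097,-1.228],"eef":[-0.122,0.197,0.452],"effort":[-5.411,-7.242,3.108]}
{"k":33,"ang":[0.471,1.217,-2.368],"qd":[-0.682,2.096,-1.142],"eef":[-0.125,0.204,0.441],"effort":[-5.762,-7.525,3.133]}
{"k":34,"ang":[0.455,1.259,-2.39],"qd":[-0.924,2.096,-1.063],"eef":[-0.128,0.209,0.43],"effort":[-6.1,-7.796,3.16]}
{"k":35,"ang":[0.434,1.301,-2.41],"qd":[-1.197,2.094,-0.996],"eef":[-0.13,0.215,0.419],"effort":[-6.336,-8.003,3.189]}
{"k":36,"ang":[0.407,1.343,-2.43],"qd":[-1.486,2.082,-0.942],"eef":[-0.132,0.219,0.409],"effort":[-6.285,-8.045,3.223]}
{"k":37,"ang":[0.375,1.384,-2.448],"qd":[-1.752,2.051,-0.905],"eef":[-0.133,0.224,0.399],"effort":[-5.663,-7.766,3.265]}
{"k":38,"ang":[0.338,1.424,-2.466],"qd":[-1.924,1.983,-0.886],"eef":[-0.134,0.227,0.39],"effort":[-4.208,-7.017,3.315]}
{"k":39,"ang":[0.3,1.463,-2.484],"qd":[-1.901,1.862,-0.882],"eef":[-0.135,0.231,0.381]}


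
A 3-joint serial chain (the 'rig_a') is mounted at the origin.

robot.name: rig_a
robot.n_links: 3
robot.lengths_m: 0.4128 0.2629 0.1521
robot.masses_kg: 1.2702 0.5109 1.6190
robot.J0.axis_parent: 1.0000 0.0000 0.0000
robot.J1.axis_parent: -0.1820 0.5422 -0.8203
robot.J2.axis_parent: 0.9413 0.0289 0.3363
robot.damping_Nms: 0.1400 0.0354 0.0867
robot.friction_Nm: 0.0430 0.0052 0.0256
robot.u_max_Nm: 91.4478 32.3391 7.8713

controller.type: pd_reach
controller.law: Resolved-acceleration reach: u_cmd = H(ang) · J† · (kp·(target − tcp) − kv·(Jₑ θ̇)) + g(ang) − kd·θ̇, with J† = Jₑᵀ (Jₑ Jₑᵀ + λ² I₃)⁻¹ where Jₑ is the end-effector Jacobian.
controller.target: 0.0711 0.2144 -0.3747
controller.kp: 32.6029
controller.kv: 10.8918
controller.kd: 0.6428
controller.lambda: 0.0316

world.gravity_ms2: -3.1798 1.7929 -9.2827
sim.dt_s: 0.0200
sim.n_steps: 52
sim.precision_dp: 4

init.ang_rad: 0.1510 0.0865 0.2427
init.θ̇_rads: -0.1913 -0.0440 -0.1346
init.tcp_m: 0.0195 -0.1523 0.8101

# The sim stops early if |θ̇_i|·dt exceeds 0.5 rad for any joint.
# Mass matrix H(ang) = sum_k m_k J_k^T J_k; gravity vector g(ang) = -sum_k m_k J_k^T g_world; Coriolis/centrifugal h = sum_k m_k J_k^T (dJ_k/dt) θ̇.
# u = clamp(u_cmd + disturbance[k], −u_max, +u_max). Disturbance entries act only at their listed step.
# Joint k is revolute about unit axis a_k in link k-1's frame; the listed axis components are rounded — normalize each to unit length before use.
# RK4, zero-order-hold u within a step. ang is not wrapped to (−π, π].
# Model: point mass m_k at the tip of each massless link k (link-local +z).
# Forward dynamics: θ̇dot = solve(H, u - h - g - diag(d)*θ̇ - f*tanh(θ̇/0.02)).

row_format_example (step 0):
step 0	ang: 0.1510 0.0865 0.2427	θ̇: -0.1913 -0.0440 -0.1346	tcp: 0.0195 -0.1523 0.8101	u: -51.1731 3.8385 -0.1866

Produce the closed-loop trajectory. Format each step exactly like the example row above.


step 1	ang: 0.1268 0.0844 0.3532	θ̇: -2.1462 -0.2865 10.5556	tcp: 0.0199 -0.1473 0.8075	u: -42.2819 3.1153 -6.3107
step 2	ang: 0.0826 0.0738 0.5290	θ̇: -2.3090 -0.7234 7.2285	tcp: 0.0205 -0.1342 0.8014	u: -22.7554 2.1211 -1.8299
step 3	ang: 0.0328 0.0545 0.6775	θ̇: -2.6613 -1.2213 7.5531	tcp: 0.0209 -0.1125 0.7951	u: -9.7087 1.5135 -0.9690
step 4	ang: -0.0213 0.0261 0.8235	θ̇: -2.7564 -1.6132 7.0629	tcp: 0.0217 -0.0865 0.7868	u: -0.4966 0.9877 0.0122
step 5	ang: -0.0764 -0.0099 0.9616	θ̇: -2.7551 -1.9659 6.7563	tcp: 0.0232 -0.0581 0.7767	u: 5.7503 0.5811 0.4517
step 6	ang: -0.1307 -0.0523 1.0940	θ̇: -2.6777 -2.2619 6.5115	tcp: 0.0257 -0.0290 0.7647	u: 10.2486 0.2441 0.5732
step 7	ang: -0.1829 -0.1002 1.2219	θ̇: -2.5417 -2.5003 6.3175	tcp: 0.0292 -0.0003 0.7509	u: 13.7517 -0.0324 0.4745
step 8	ang: -0.2319 -0.1522 1.3464	θ̇: -2.3567 -2.6843 6.1743	tcp: 0.0337 0.0274 0.7355	u: 16.6746 -0.2306 0.2247
step 9	ang: -0.2767 -0.2071 1.4685	θ̇: -2.1259 -2.7958 6.0910	tcp: 0.0389 0.0536 0.7189	u: 19.1078 -0.3257 -0.1281
step 10	ang: -0.3165 -0.2629 1.5896	θ̇: -1.8510 -2.7782 6.0830	tcp: 0.0447 0.0777 0.7012	u: 20.8756 -0.3221 -0.5505
step 11	ang: -0.3503 -0.3164 1.7115	θ̇: -1.5375 -2.5832 6.1664	tcp: 0.0507 0.0995 0.6827	u: 21.8119 -0.2738 -1.0176
step 12	ang: -0.3777 -0.3646 1.8359	θ̇: -1.1973 -2.2434 6.3431	tcp: 0.0567 0.1187 0.6636	u: 22.1139 -0.2535 -1.5057
step 13	ang: -0.3981 -0.4056 1.9647	θ̇: -0.8416 -1.8613 6.5941	tcp: 0.0622 0.1354 0.6443	u: 22.2667 -0.2865 -1.9912
step 14	ang: -0.4114 -0.4393 2.0989	θ̇: -0.4735 -1.5044 6.8903	tcp: 0.0668 0.1496 0.6250	u: 22.4666 -0.3191 -2.4555
step 15	ang: -0.4171 -0.4656 2.2392	θ̇: -0.0945 -1.1170 7.1899	tcp: 0.0700 0.1615 0.6063	u: 22.1872 -0.2545 -2.8759
step 16	ang: -0.4153 -0.4825 2.3846	θ̇: 0.2705 -0.5619 7.3864	tcp: 0.0715 0.1714 0.5889	u: 20.8449 -0.0779 -3.1889
step 17	ang: -0.4069 -0.4864 2.5316	θ̇: 0.5730 0.1614 7.3174	tcp: 0.0713 0.1792 0.5736	u: 19.0739 0.1016 -3.3053
step 18	ang: -0.3933 -0.4761 2.6740	θ̇: 0.7810 0.8188 6.8978	tcp: 0.0700 0.1851 0.5612	u: 18.1351 0.2533 -3.1980
step 19	ang: -0.3761 -0.4543 2.8065	θ̇: 0.9272 1.2927 6.3000	tcp: 0.0681 0.1891 0.5521	u: 18.1478 0.3981 -2.9943
step 20	ang: -0.3561 -0.4244 2.9274	θ̇: 1.0623 1.6351 5.7354	tcp: 0.0663 0.1913 0.5461	u: 17.5405 0.5745 -2.8028
step 21	ang: -0.3338 -0.3890 3.0362	θ̇: 1.1621 1.8381 5.0708	tcp: 0.0650 0.1913 0.5430	u: 12.3321 0.9161 -2.4462
step 22	ang: -0.3115 -0.3527 3.1244	θ̇: 1.0598 1.7399 3.7115	tcp: 0.0646 0.1893 0.5421	u: -0.7948 1.5090 -1.4607
step 23	ang: -0.2953 -0.3215 3.1750	θ̇: 0.5655 1.3782 1.3682	tcp: 0.0655 0.1861 0.5424	u: -11.9788 1.9551 0.1353
step 24	ang: -0.2901 -0.2920 3.1866	θ̇: -0.0432 1.6089 -0.1452	tcp: 0.0681 0.1838 0.5421	u: -12.0260 1.6187 0.8917
step 25	ang: -0.2954 -0.2531 3.1821	θ̇: -0.4819 2.2951 -0.2951	tcp: 0.0723 0.1845 0.5401	u: -7.4018 0.9566 0.6083
step 26	ang: -0.3084 -0.2034 3.1760	θ̇: -0.8219 2.6911 -0.3158	tcp: 0.0774 0.1885 0.5362	u: -3.8921 0.6471 0.3111
step 27	ang: -0.3275 -0.1469 3.1704	θ̇: -1.0890 2.9680 -0.2424	tcp: 0.0830 0.1951 0.5310	u: -1.8434 0.5213 0.0225
step 28	ang: -0.3517 -0.0857 3.1653	θ̇: -1.3375 3.1577 -0.2610	tcp: 0.0887 0.2037 0.5244	u: -1.1829 0.5264 -0.1397
step 29	ang: -0.3811 -0.0206 3.1590	θ̇: -1.5971 3.3626 -0.3574	tcp: 0.0945 0.2140 0.5166	u: -1.2439 0.5636 -0.2130
step 30	ang: -0.4158 0.0492 3.1503	θ̇: -1.8826 3.6335 -0.4977	tcp: 0.1002 0.2257 0.5074	u: -1.7091 0.5986 -0.2374
step 31	ang: -0.4567 0.1253 3.1385	θ̇: -2.2059 3.9966 -0.6642	tcp: 0.1059 0.2389 0.4967	u: -2.5634 0.6318 -0.2310
step 32	ang: -0.5045 0.2100 3.1231	θ̇: -2.5824 4.4841 -0.8568	tcp: 0.1113 0.2534 0.4842	u: -3.7814 0.6637 -0.1946
step 33	ang: -0.5606 0.3060 3.1037	θ̇: -3.0285 5.1466 -1.0612	tcp: 0.1162 0.2693 0.4697	u: -4.8049 0.6670 -0.1373
step 34	ang: -0.6262 0.4173 3.0809	θ̇: -3.5403 6.0019 -1.1972	tcp: 0.1204 0.2867 0.4528	u: -3.8775 0.5764 -0.1102
step 35	ang: -0.7020 0.5456 3.0580	θ̇: -4.0439 6.8415 -1.0813	tcp: 0.1234 0.3056 0.4329	u: 1.1918 0.3938 -0.2119
step 36	ang: -0.7861 0.6848 3.0417	θ̇: -4.3700 7.0388 -0.5835	tcp: 0.1248 0.3262 0.4100	u: 9.1553 0.4465 -0.4701
step 37	ang: -0.8739 0.8176 3.0373	θ̇: -4.4079 6.1755 0.0564	tcp: 0.1248 0.3479 0.3841	u: 15.6540 1.0516 -0.7023
step 38	ang: -0.9605 0.9286 3.0436	θ̇: -4.2564 4.8690 0.4978	tcp: 0.1243 0.3697 0.3560	u: 18.9358 1.8310 -0.7455
step 39	ang: -1.0437 1.0160 3.0568	θ̇: -4.0614 3.8464 0.7627	tcp: 0.1238 0.3903 0.3267	u: 19.9893 2.3329 -0.7001
step 40	ang: -1.1232 1.0865 3.0738	θ̇: -3.8865 3.1846 0.8999	tcp: 0.1235 0.4088 0.2967	u: 20.0194 2.5607 -0.6129
step 41	ang: -1.1994 1.1458 3.0926	θ̇: -3.7390 2.7343 0.9493	tcp: 0.1234 0.4251 0.2664	u: 19.6822 2.6521 -0.5019
step 42	ang: -1.2730 1.1972 3.1117	θ̇: -3.6142 2.3940 0.9402	tcp: 0.1234 0.4390 0.2360	u: 19.2575 2.6900 -0.3776
step 43	ang: -1.3442 1.2425 3.1302	θ̇: -3.5065 2.1172 0.8949	tcp: 0.1234 0.4508 0.2058	u: 18.8540 2.7087 -0.2485
step 44	ang: -1.4134 1.2826 3.1476	θ̇: -3.4110 1.8821 0.8286	tcp: 0.1234 0.4605 0.1759	u: 18.5071 2.7214 -0.1197
step 45	ang: -1.4807 1.3183 3.1636	θ̇: -3.3237 1.6772 0.7514	tcp: 0.1233 0.4683 0.1462	u: 18.2203 2.7326 0.0055
step 46	ang: -1.5464 1.3502 3.1780	θ̇: -3.2412 1.4964 0.6699	tcp: 0.1232 0.4743 0.1169	u: 17.9832 2.7431 0.1257
step 47	ang: -1.6105 1.3786 3.1907	θ̇: -3.1609 1.3359 0.5883	tcp: 0.1231 0.4787 0.0881	u: 17.7811 2.7520 0.2399
step 48	ang: -1.6729 1.4040 3.2018	θ̇: -3.0809 1.1930 0.5095	tcp: 0.1229 0.4815 0.0598	u: 17.5982 2.7577 0.3478
step 49	ang: -1.7337 1.4267 3.2114	θ̇: -2.9998 1.0659 0.4352	tcp: 0.1226 0.4827 0.0322	u: 17.4202 2.7589 0.4494
step 50	ang: -1.7929 1.4470 3.2195	θ̇: -2.9167 0.9533 0.3665	tcp: 0.1223 0.4826 0.0052	u: 17.2351 2.7544 0.5448
step 51	ang: -1.8504 1.4651 3.2263	θ̇: -2.8310 0.8540 0.3041	tcp: 0.1219 0.4812 -0.0210	u: 17.0334 2.7431 0.6342
step 52	ang: -1.9062 1.4814 3.2320	θ̇: -2.7427 0.7668 0.2481	tcp: 0.1215 0.4786 -0.0463


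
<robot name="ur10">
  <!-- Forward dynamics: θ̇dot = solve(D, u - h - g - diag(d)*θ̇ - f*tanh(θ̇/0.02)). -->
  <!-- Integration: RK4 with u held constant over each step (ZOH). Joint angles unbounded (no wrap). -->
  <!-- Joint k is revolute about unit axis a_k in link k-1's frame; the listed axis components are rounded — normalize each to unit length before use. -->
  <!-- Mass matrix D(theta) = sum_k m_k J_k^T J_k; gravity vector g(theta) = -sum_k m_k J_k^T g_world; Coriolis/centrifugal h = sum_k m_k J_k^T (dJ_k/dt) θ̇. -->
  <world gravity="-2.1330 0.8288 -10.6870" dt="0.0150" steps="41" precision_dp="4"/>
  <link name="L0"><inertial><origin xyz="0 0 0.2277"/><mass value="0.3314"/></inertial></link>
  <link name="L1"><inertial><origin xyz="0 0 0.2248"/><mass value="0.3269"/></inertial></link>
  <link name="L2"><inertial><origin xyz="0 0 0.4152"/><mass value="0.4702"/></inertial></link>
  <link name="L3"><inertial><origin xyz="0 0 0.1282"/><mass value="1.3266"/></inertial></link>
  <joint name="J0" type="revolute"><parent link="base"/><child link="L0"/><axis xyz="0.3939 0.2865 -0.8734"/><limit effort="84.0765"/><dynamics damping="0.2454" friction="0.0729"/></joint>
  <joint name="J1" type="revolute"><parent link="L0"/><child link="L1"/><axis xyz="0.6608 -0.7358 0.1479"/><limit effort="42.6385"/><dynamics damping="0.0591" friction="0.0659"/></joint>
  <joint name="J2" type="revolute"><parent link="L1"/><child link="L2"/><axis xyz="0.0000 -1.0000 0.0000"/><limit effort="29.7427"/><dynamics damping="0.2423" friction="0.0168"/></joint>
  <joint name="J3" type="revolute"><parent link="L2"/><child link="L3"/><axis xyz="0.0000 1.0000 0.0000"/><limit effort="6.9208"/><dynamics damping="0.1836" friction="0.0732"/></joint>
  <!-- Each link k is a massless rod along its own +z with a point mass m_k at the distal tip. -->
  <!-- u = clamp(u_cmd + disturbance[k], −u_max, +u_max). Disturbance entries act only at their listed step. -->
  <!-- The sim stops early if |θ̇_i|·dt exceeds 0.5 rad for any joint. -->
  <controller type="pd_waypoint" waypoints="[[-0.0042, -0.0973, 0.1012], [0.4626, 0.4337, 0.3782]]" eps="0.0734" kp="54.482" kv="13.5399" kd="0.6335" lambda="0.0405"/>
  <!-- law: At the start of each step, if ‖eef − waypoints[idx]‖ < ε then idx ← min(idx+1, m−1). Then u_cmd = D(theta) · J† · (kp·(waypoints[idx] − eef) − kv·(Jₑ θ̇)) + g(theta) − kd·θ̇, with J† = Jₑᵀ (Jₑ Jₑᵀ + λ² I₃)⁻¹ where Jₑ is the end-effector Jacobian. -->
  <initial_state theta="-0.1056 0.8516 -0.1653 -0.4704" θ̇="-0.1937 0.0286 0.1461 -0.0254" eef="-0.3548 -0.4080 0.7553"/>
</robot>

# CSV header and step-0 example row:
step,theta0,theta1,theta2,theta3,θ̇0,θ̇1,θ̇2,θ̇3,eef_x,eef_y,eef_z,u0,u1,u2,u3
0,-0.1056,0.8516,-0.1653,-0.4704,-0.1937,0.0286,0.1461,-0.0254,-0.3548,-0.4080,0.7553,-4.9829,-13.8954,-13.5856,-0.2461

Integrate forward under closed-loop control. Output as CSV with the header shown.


step,theta0,theta1,theta2,theta3,θ̇0,θ̇1,θ̇2,θ̇3,eef_x,eef_y,eef_z,u0,u1,u2,u3
1,-0.1213,0.8525,-0.1702,-0.5171,-1.8118,0.0926,-0.7160,-5.6439,-0.3542,-0.4076,0.7525,-3.4655,-13.5559,-11.9727,3.2570
2,-0.1503,0.8543,-0.1770,-0.5743,-1.9841,0.1514,-0.2785,-2.3544,-0.3518,-0.4075,0.7493,-2.8818,-12.0217,-10.4452,0.4946
3,-0.1734,0.8575,-0.1880,-0.6280,-1.2122,0.2648,-1.1052,-4.5652,-0.3482,-0.4075,0.7466,-3.0422,-11.0400,-8.9965,1.7265
4,-0.1991,0.8614,-0.2011,-0.6871,-2.0986,0.2687,-0.7035,-3.4545,-0.3436,-0.4075,0.7437,-2.1865,-10.2128,-8.2476,0.6399
5,-0.2242,0.8662,-0.2156,-0.7460,-1.3303,0.3599,-1.1828,-4.3110,-0.3384,-0.4075,0.7407,-2.4532,-9.3294,-7.2631,1.0072
6,-0.2485,0.8717,-0.2315,-0.8082,-1.8470,0.3748,-0.9765,-4.0187,-0.3327,-0.4073,0.7373,-1.9376,-8.7704,-6.7932,0.5895
7,-0.2731,0.8778,-0.2478,-0.8713,-1.4572,0.4361,-1.1734,-4.3610,-0.3267,-0.4070,0.7335,-2.0352,-8.1393,-6.2012,0.6615
8,-0.2964,0.8845,-0.2647,-0.9365,-1.6298,0.4648,-1.0875,-4.3520,-0.3205,-0.4065,0.7291,-1.8008,-7.7215,-5.8711,0.5088
9,-0.3196,0.8918,-0.2813,-1.0031,-1.4692,0.5095,-1.1318,-4.5071,-0.3142,-0.4059,0.7243,-1.7992,-7.3000,-5.5246,0.5004
10,-0.3419,0.8997,-0.2979,-1.0711,-1.4830,0.5439,-1.0817,-4.5687,-0.3079,-0.4051,0.7189,-1.7035,-6.9885,-5.2921,0.4464
11,-0.3636,0.9082,-0.3139,-1.1403,-1.4058,0.5822,-1.0573,-4.6558,-0.3015,-0.4042,0.7128,-1.6783,-6.7056,-5.0800,0.4310
12,-0.3844,0.9172,-0.3294,-1.2106,-1.3679,0.6179,-1.0028,-4.7148,-0.2950,-0.4033,0.7062,-1.6380,-6.4788,-4.9167,0.4125
13,-0.4045,0.9267,-0.3440,-1.2817,-1.3098,0.6545,-0.9460,-4.7670,-0.2887,-0.4022,0.6990,-1.6182,-6.2823,-4.7744,0.4046
14,-0.4239,0.9368,-0.3576,-1.3535,-1.2573,0.6908,-0.8767,-4.8036,-0.2823,-0.4010,0.6913,-1.6006,-6.1172,-4.6541,0.3985
15,-0.4423,0.9474,-0.3702,-1.4257,-1.1995,0.7278,-0.8010,-4.8276,-0.2760,-0.3999,0.6830,-1.5905,-5.9746,-4.5466,0.3944
16,-0.4599,0.9586,-0.3816,-1.4982,-1.1406,0.7655,-0.7182,-4.8378,-0.2697,-0.3986,0.6742,-1.5841,-5.8511,-4.4490,0.3894
17,-0.4767,0.9704,-0.3917,-1.5708,-1.0787,0.8042,-0.6301,-4.8349,-0.2635,-0.3974,0.6650,-1.5818,-5.7424,-4.3572,0.3820
18,-0.4924,0.9828,-0.4004,-1.6432,-1.0143,0.8443,-0.5376,-4.8188,-0.2574,-0.3963,0.6554,-1.5825,-5.6458,-4.2689,0.3701
19,-0.5072,0.9957,-0.4077,-1.7153,-0.9469,0.8860,-0.4419,-4.7901,-0.2513,-0.3951,0.6454,-1.5858,-5.5591,-4.1821,0.3524
20,-0.5210,1.0093,-0.4135,-1.7868,-0.8768,0.9294,-0.3443,-4.7491,-0.2453,-0.3941,0.6352,-1.5915,-5.4805,-4.0956,0.3274
21,-0.5337,1.0236,-0.4179,-1.8577,-0.8038,0.9749,-0.2457,-4.6962,-0.2393,-0.3932,0.6247,-1.5993,-5.4089,-4.0084,0.2939
22,-0.5453,1.0386,-0.4208,-1.9277,-0.7282,1.0223,-0.1472,-4.6321,-0.2335,-0.3924,0.6140,-1.6088,-5.3436,-3.9202,0.2511
23,-0.5557,1.0543,-0.4222,-1.9967,-0.6503,1.0719,-0.0497,-4.5573,-0.2277,-0.3918,0.6031,-1.6197,-5.2842,-3.8308,0.1984
24,-0.5649,1.0707,-0.4222,-2.0645,-0.5560,1.1267,0.0347,-4.4734,-0.2221,-0.3915,0.5921,-1.6397,-5.2285,-3.7303,0.1362
25,-0.5727,1.0880,-0.4209,-2.1309,-0.4724,1.1824,0.1226,-4.3784,-0.2166,-0.3914,0.5810,-1.6514,-5.1836,-3.6326,0.0628
26,-0.5794,1.1061,-0.4183,-2.1959,-0.3937,1.2386,0.2127,-4.2755,-0.2113,-0.3916,0.5699,-1.6603,-5.1455,-3.5392,-0.0198
27,-0.5848,1.1251,-0.4143,-2.2593,-0.3112,1.2963,0.2980,-4.1665,-0.2061,-0.3921,0.5587,-1.6714,-5.1126,-3.4456,-0.1105
28,-0.5890,1.1450,-0.4091,-2.3210,-0.2317,1.3544,0.3832,-4.0517,-0.2010,-0.3930,0.5473,-1.6800,-5.0862,-3.3553,-0.2090
29,-0.5920,1.1657,-0.4026,-2.3810,-0.1512,1.4132,0.4653,-3.9332,-0.1962,-0.3943,0.5359,-1.6879,-5.0661,-3.2665,-0.3137
30,-0.5939,1.1873,-0.3948,-2.4392,-0.0737,1.4718,0.5477,-3.8124,-0.1916,-0.3960,0.5244,-1.6922,-5.0527,-3.1818,-0.4233
31,-0.5946,1.2097,-0.3858,-2.4956,-0.0026,1.5287,0.6341,-3.6907,-0.1872,-0.3981,0.5127,-1.6893,-5.0461,-3.1033,-0.5364
32,-0.5949,1.2329,-0.3749,-2.5501,0.0256,1.5726,0.7599,-3.5640,-0.1831,-0.4006,0.5008,-1.6494,-5.0400,-3.0472,-0.6549
33,-0.5944,1.2567,-0.3624,-2.6028,0.1090,1.6325,0.8327,-3.4478,-0.1792,-0.4035,0.4886,-1.6433,-5.0434,-2.9619,-0.7680
34,-0.5931,1.2814,-0.3484,-2.6537,0.0999,1.6603,1.0022,-3.3244,-0.1756,-0.4068,0.4761,-1.5674,-5.0498,-2.9407,-0.8872
35,-0.5904,1.3069,-0.3333,-2.7031,0.2567,1.7469,0.9958,-3.2325,-0.1722,-0.4104,0.4633,-1.6113,-5.0965,-2.8291,-0.9870
36,-0.5869,1.3332,-0.3167,-2.7508,0.2376,1.7632,1.1902,-3.1194,-0.1692,-0.4144,0.4499,-1.5409,-5.1408,-2.8614,-1.1029
37,-0.5820,1.3604,-0.2991,-2.7972,0.4066,1.8585,1.1629,-3.0466,-0.1665,-0.4187,0.4361,-1.6247,-5.2747,-2.8017,-1.1933
38,-0.5763,1.3881,-0.2797,-2.8422,0.3667,1.8577,1.3893,-2.9311,-0.1641,-0.4233,0.4217,-1.6091,-5.4384,-2.9634,-1.3140
39,-0.5694,1.4169,-0.2594,-2.8859,0.5499,1.9652,1.3206,-2.8672,-0.1621,-0.4279,0.4066,-1.8368,-5.8109,-3.0700,-1.4016
40,-0.5619,1.4460,-0.2374,-2.9277,0.4711,1.9345,1.5780,-2.7082,-0.1604,-0.4328,0.3909,-2.0450,-6.3355,-3.5764,-1.5560
41,-0.5533,1.4760,-0.2150,-2.9677,0.6596,2.0510,1.4274,-2.6029,-0.1590,-0.4376,0.3745,,,,


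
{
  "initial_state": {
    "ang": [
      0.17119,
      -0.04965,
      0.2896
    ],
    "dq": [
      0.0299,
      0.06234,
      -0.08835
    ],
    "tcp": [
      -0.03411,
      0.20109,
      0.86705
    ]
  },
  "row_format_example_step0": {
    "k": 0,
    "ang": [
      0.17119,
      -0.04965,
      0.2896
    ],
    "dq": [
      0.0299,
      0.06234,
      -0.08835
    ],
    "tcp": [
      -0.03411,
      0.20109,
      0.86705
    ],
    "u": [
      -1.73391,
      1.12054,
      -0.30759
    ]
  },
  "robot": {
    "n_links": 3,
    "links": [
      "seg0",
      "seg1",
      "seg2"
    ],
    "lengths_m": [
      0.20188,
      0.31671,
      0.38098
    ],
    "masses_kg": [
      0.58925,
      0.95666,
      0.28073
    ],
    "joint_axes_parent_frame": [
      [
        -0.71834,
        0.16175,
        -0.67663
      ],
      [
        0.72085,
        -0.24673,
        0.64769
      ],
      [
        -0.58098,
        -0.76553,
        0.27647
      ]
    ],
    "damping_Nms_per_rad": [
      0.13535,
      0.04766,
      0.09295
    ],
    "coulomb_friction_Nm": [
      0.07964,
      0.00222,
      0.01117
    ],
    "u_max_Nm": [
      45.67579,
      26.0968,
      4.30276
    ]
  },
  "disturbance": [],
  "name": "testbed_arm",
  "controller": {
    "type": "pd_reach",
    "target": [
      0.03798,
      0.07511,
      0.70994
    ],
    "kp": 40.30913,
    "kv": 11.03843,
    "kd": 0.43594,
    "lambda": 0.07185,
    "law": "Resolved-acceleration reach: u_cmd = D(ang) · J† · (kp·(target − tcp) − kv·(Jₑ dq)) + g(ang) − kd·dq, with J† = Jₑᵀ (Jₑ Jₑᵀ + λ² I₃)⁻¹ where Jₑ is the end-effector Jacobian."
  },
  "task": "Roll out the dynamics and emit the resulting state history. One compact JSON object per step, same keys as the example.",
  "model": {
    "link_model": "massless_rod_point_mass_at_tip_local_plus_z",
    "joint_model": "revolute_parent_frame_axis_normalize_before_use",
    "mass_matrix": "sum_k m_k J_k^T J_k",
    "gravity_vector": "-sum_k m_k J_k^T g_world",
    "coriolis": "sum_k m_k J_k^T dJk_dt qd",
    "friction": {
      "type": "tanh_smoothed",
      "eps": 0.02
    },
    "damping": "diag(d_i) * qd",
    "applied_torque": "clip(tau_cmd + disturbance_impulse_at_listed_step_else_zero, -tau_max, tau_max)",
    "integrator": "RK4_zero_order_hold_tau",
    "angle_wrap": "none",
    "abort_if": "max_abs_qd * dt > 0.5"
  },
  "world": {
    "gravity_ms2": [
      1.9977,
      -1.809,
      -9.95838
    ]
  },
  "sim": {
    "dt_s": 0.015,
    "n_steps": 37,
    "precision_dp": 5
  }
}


{"k":1,"ang":[0.16973,-0.05079,0.2881],"dq":[-0.19962,-0.1806,-0.11546],"tcp":[-0.03378,0.20039,0.8673],"u":[-1.52226,1.15397,-0.25875]}
{"k":2,"ang":[0.16664,-0.05312,0.28607],"dq":[-0.21428,-0.13181,-0.15422],"tcp":[-0.03343,0.19913,0.8677],"u":[-1.3202,0.99885,-0.2108]}
{"k":3,"ang":[0.16322,-0.05496,0.2836],"dq":[-0.24186,-0.1139,-0.17617],"tcp":[-0.03317,0.19731,0.86826],"u":[-1.14271,0.87864,-0.17651]}
{"k":4,"ang":[0.15943,-0.05654,0.28085],"dq":[-0.26321,-0.09805,-0.18933],"tcp":[-0.03302,0.19507,0.86891],"u":[-0.98542,0.7717,-0.15034]}
{"k":5,"ang":[0.15537,-0.05791,0.27796],"dq":[-0.27965,-0.08478,-0.19674],"tcp":[-0.03295,0.1925,0.86964],"u":[-0.84607,0.67711,-0.12978]}
{"k":6,"ang":[0.15108,-0.0591,0.27498],"dq":[-0.29196,-0.07391,-0.20044],"tcp":[-0.03297,0.18968,0.87042],"u":[-0.72258,0.59357,-0.11315]}
{"k":7,"ang":[0.14664,-0.06013,0.27197],"dq":[-0.30079,-0.06525,-0.20173],"tcp":[-0.03305,0.18668,0.87123],"u":[-0.61312,0.51989,-0.09935]}
{"k":8,"ang":[0.14209,-0.06106,0.26894],"dq":[-0.30672,-0.05856,-0.20147],"tcp":[-0.03318,0.18354,0.87205],"u":[-0.51605,0.45496,-0.0876]}
{"k":9,"ang":[0.13747,-0.06189,0.26593],"dq":[-0.31022,-0.05362,-0.20023],"tcp":[-0.03335,0.18031,0.87288],"u":[-0.42991,0.39779,-0.07741]}
{"k":10,"ang":[0.13281,-0.06267,0.26294],"dq":[-0.31171,-0.05019,-0.19835],"tcp":[-0.03354,0.17702,0.8737],"u":[-0.35343,0.34749,-0.0684]}
{"k":11,"ang":[0.12814,-0.0634,0.25998],"dq":[-0.31154,-0.04806,-0.19608],"tcp":[-0.03374,0.17371,0.87451],"u":[-0.28545,0.30324,-0.06033]}
{"k":12,"ang":[0.12349,-0.06411,0.25706],"dq":[-0.31002,-0.04706,-0.19358],"tcp":[-0.03395,0.17041,0.87531],"u":[-0.22499,0.26435,-0.05302]}
{"k":13,"ang":[0.11886,-0.06481,0.25418],"dq":[-0.30739,-0.04701,-0.19093],"tcp":[-0.03415,0.16712,0.87608],"u":[-0.17115,0.23017,-0.04634]}
{"k":14,"ang":[0.11428,-0.06551,0.25134],"dq":[-0.30388,-0.04775,-0.18821],"tcp":[-0.03434,0.16388,0.87683],"u":[-0.12316,0.20015,-0.04018]}
{"k":15,"ang":[0.10976,-0.06623,0.24853],"dq":[-0.29968,-0.04917,-0.18545],"tcp":[-0.03451,0.16068,0.87755],"u":[-0.08032,0.17379,-0.03447]}
{"k":16,"ang":[0.10531,-0.06698,0.24577],"dq":[-0.29496,-0.05113,-0.18268],"tcp":[-0.03467,0.15755,0.87825],"u":[-0.04205,0.15067,-0.02915]}
{"k":17,"ang":[0.10093,-0.06776,0.24306],"dq":[-0.28985,-0.05356,-0.17991],"tcp":[-0.03479,0.15449,0.87892],"u":[-0.00779,0.13039,-0.02417]}
{"k":18,"ang":[0.09662,-0.06857,0.24038],"dq":[-0.28447,-0.05635,-0.17715],"tcp":[-0.03489,0.15151,0.87956],"u":[0.02292,0.11263,-0.0195]}
{"k":19,"ang":[0.09241,-0.06944,0.23774],"dq":[-0.27892,-0.05944,-0.17441],"tcp":[-0.03497,0.14861,0.88017],"u":[0.0505,0.09709,-0.01509]}
{"k":20,"ang":[0.08827,-0.07035,0.23515],"dq":[-0.27327,-0.06276,-0.17168],"tcp":[-0.03501,0.1458,0.88076],"u":[0.07531,0.0835,-0.01092]}
{"k":21,"ang":[0.08422,-0.07131,0.23259],"dq":[-0.26761,-0.06626,-0.16898],"tcp":[-0.03503,0.14308,0.88132],"u":[0.09767,0.07163,-0.00697]}
{"k":22,"ang":[0.08025,-0.07232,0.23008],"dq":[-0.26199,-0.06989,-0.16629],"tcp":[-0.03501,0.14045,0.88186],"u":[0.11788,0.06129,-0.00321]}
{"k":23,"ang":[0.07637,-0.07339,0.22761],"dq":[-0.25645,-0.07362,-0.16362],"tcp":[-0.03497,0.1379,0.88236],"u":[0.13617,0.05229,0.00037]}
{"k":24,"ang":[0.07257,-0.07452,0.22517],"dq":[-0.25104,-0.0774,-0.16097],"tcp":[-0.0349,0.13545,0.88285],"u":[0.15278,0.04447,0.00379]}
{"k":25,"ang":[0.06885,-0.0757,0.22278],"dq":[-0.24578,-0.08121,-0.15833],"tcp":[-0.0348,0.13309,0.88331],"u":[0.1679,0.0377,0.00707]}
{"k":26,"ang":[0.0652,-0.07694,0.22042],"dq":[-0.24071,-0.08504,-0.15572],"tcp":[-0.03468,0.13082,0.88375],"u":[0.18171,0.03185,0.01021]}
{"k":27,"ang":[0.06164,-0.07824,0.21811],"dq":[-0.23583,-0.08886,-0.15311],"tcp":[-0.03453,0.12863,0.88417],"u":[0.19436,0.02682,0.01323]}
{"k":28,"ang":[0.05814,-0.0796,0.21583],"dq":[-0.23118,-0.09265,-0.15052],"tcp":[-0.03436,0.12653,0.88457],"u":[0.20597,0.02251,0.01614]}
{"k":29,"ang":[0.05471,-0.08101,0.21359],"dq":[-0.22675,-0.09641,-0.14794],"tcp":[-0.03416,0.12451,0.88495],"u":[0.21669,0.01883,0.01895]}
{"k":30,"ang":[0.05134,-0.08248,0.21139],"dq":[-0.22256,-0.10012,-0.14538],"tcp":[-0.03395,0.12257,0.88531],"u":[0.2266,0.01572,0.02166]}
{"k":31,"ang":[0.04804,-0.084,0.20923],"dq":[-0.21861,-0.10378,-0.14282],"tcp":[-0.03371,0.12071,0.88565],"u":[0.23581,0.0131,0.02428]}
{"k":32,"ang":[0.0448,-0.08558,0.20711],"dq":[-0.2149,-0.10738,-0.14028],"tcp":[-0.03346,0.11892,0.88598],"u":[0.2444,0.01093,0.02683]}
{"k":33,"ang":[0.0416,-0.08721,0.20502],"dq":[-0.21144,-0.11093,-0.13775],"tcp":[-0.03319,0.1172,0.88629],"u":[0.25245,0.00914,0.02929]}
{"k":34,"ang":[0.03846,-0.08889,0.20298],"dq":[-0.20823,-0.11441,-0.13523],"tcp":[-0.0329,0.11555,0.88658],"u":[0.26001,0.00769,0.03169]}
{"k":35,"ang":[0.03536,-0.09063,0.20097],"dq":[-0.20526,-0.11782,-0.13272],"tcp":[-0.0326,0.11396,0.88686],"u":[0.26715,0.00655,0.03402]}
{"k":36,"ang":[0.03231,-0.09241,0.199],"dq":[-0.20253,-0.12118,-0.13021],"tcp":[-0.03228,0.11244,0.88713],"u":[0.27393,0.00567,0.03629]}
{"k":37,"ang":[0.0293,-0.09425,0.19706],"dq":[-0.20004,-0.12447,-0.12772],"tcp":[-0.03196,0.11097,0.88738]}
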